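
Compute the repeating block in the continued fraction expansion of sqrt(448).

[21; (6, 42)]

Write x_i = (sqrt(448) + m_i)/d_i with (m_0, d_0) = (0, 1). a_0 = floor(sqrt(448)) = 21, since 21^2 = 441 <= 448 < 484 = 22^2.
Iterate m_{i+1} = d_i*a_i - m_i, d_{i+1} = (448 - m_{i+1}^2)/d_i, a_{i+1} = floor((a_0 + m_{i+1})/d_{i+1}):
  m_1 = 1*21 - 0 = 21, d_1 = (448 - 21^2)/1 = 7/1 = 7, a_1 = floor((21 + 21)/7) = 6.
  m_2 = 7*6 - 21 = 21, d_2 = (448 - 21^2)/7 = 7/7 = 1, a_2 = floor((21 + 21)/1) = 42.
  m_3 = 1*42 - 21 = 21, d_3 = (448 - 21^2)/1 = 7/1 = 7: (m_3, d_3) = (m_1, d_1) = (21, 7), so from here the quotients repeat a_1, a_2; the period length is 2.
Hence the expansion of sqrt(448) is a_0 = 21 followed by the repeating block 6, 42 (period 2).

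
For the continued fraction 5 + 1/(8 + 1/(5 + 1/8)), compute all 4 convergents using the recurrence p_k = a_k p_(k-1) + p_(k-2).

5/1, 41/8, 210/41, 1721/336

Using the convergent recurrence p_i = a_i*p_{i-1} + p_{i-2}, q_i = a_i*q_{i-1} + q_{i-2} with p_{-2}=0, p_{-1}=1, q_{-2}=1, q_{-1}=0:
  i=0: a_0=5, p_0 = 5*1 + 0 = 5, q_0 = 5*0 + 1 = 1.
  i=1: a_1=8, p_1 = 8*5 + 1 = 41, q_1 = 8*1 + 0 = 8.
  i=2: a_2=5, p_2 = 5*41 + 5 = 210, q_2 = 5*8 + 1 = 41.
  i=3: a_3=8, p_3 = 8*210 + 41 = 1721, q_3 = 8*41 + 8 = 336.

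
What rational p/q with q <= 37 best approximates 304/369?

Expand x = 304/369 as a continued fraction with the Euclidean algorithm:
  304 = 0*369 + 304, so a_0 = 0.
  369 = 1*304 + 65, so a_1 = 1.
  304 = 4*65 + 44, so a_2 = 4.
  65 = 1*44 + 21, so a_3 = 1.
  44 = 2*21 + 2, so a_4 = 2.
  21 = 10*2 + 1, so a_5 = 10.
  2 = 2*1 + 0, so a_6 = 2.
so x = [0; 1, 4, 1, 2, 10, 2].
Convergents (p_i = a_i*p_{i-1} + p_{i-2}, q_i = a_i*q_{i-1} + q_{i-2} with p_{-2}=0, p_{-1}=1, q_{-2}=1, q_{-1}=0), until the denominator exceeds 37:
  i=0: a_0=0, p_0 = 0*1 + 0 = 0, q_0 = 0*0 + 1 = 1.
  i=1: a_1=1, p_1 = 1*0 + 1 = 1, q_1 = 1*1 + 0 = 1.
  i=2: a_2=4, p_2 = 4*1 + 0 = 4, q_2 = 4*1 + 1 = 5.
  i=3: a_3=1, p_3 = 1*4 + 1 = 5, q_3 = 1*5 + 1 = 6.
  i=4: a_4=2, p_4 = 2*5 + 4 = 14, q_4 = 2*6 + 5 = 17.
  i=5: a_5=10, p_5 = 10*14 + 5 = 145, q_5 = 10*17 + 6 = 176.
q_5 = 176 > 37, so the last convergent with denominator <= 37 is p_4/q_4 = 14/17.
The closest fraction with denominator <= 37 is either p_4/q_4 or the intermediate fraction (k*p_4 + p_3)/(k*q_4 + q_3) with the largest k >= 1 whose denominator stays <= 37; these approach x as k grows, and every other convergent or intermediate fraction in range is farther away.
Largest k: floor((37 - q_3)/q_4) = floor((37 - 6)/17) = 1.
That gives (1*14 + 5)/(1*17 + 6) = 19/23.
Compare the errors: |x - 14/17| = |304*17 - 14*369|/(369*17) = 2/6273, and |x - 19/23| = |304*23 - 19*369|/(369*23) = 19/8487.
Cross-multiplying, 2*8487 = 16974 < 119187 = 19*6273, so 2/6273 is smaller: the convergent 14/17 is closer to x than 19/23.

14/17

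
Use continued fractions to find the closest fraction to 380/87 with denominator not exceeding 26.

Expand x = 380/87 as a continued fraction with the Euclidean algorithm:
  380 = 4*87 + 32, so a_0 = 4.
  87 = 2*32 + 23, so a_1 = 2.
  32 = 1*23 + 9, so a_2 = 1.
  23 = 2*9 + 5, so a_3 = 2.
  9 = 1*5 + 4, so a_4 = 1.
  5 = 1*4 + 1, so a_5 = 1.
  4 = 4*1 + 0, so a_6 = 4.
so x = [4; 2, 1, 2, 1, 1, 4].
Convergents (p_i = a_i*p_{i-1} + p_{i-2}, q_i = a_i*q_{i-1} + q_{i-2} with p_{-2}=0, p_{-1}=1, q_{-2}=1, q_{-1}=0), until the denominator exceeds 26:
  i=0: a_0=4, p_0 = 4*1 + 0 = 4, q_0 = 4*0 + 1 = 1.
  i=1: a_1=2, p_1 = 2*4 + 1 = 9, q_1 = 2*1 + 0 = 2.
  i=2: a_2=1, p_2 = 1*9 + 4 = 13, q_2 = 1*2 + 1 = 3.
  i=3: a_3=2, p_3 = 2*13 + 9 = 35, q_3 = 2*3 + 2 = 8.
  i=4: a_4=1, p_4 = 1*35 + 13 = 48, q_4 = 1*8 + 3 = 11.
  i=5: a_5=1, p_5 = 1*48 + 35 = 83, q_5 = 1*11 + 8 = 19.
  i=6: a_6=4, p_6 = 4*83 + 48 = 380, q_6 = 4*19 + 11 = 87.
q_6 = 87 > 26, so the last convergent with denominator <= 26 is p_5/q_5 = 83/19.
The closest fraction with denominator <= 26 is either p_5/q_5 or the intermediate fraction (k*p_5 + p_4)/(k*q_5 + q_4) with the largest k >= 1 whose denominator stays <= 26; these approach x as k grows, and every other convergent or intermediate fraction in range is farther away.
Largest k: floor((26 - q_4)/q_5) = floor((26 - 11)/19) = 0.
Since k = 0, no intermediate fraction beyond p_5/q_5 has denominator <= 26, so the convergent 83/19 is the closest (its error is |380*19 - 83*87|/(87*19) = 1/1653).

83/19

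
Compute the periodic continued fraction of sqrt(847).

Write x_i = (sqrt(847) + m_i)/d_i with (m_0, d_0) = (0, 1). a_0 = floor(sqrt(847)) = 29, since 29^2 = 841 <= 847 < 900 = 30^2.
Iterate m_{i+1} = d_i*a_i - m_i, d_{i+1} = (847 - m_{i+1}^2)/d_i, a_{i+1} = floor((a_0 + m_{i+1})/d_{i+1}):
  m_1 = 1*29 - 0 = 29, d_1 = (847 - 29^2)/1 = 6/1 = 6, a_1 = floor((29 + 29)/6) = 9.
  m_2 = 6*9 - 29 = 25, d_2 = (847 - 25^2)/6 = 222/6 = 37, a_2 = floor((29 + 25)/37) = 1.
  m_3 = 37*1 - 25 = 12, d_3 = (847 - 12^2)/37 = 703/37 = 19, a_3 = floor((29 + 12)/19) = 2.
  m_4 = 19*2 - 12 = 26, d_4 = (847 - 26^2)/19 = 171/19 = 9, a_4 = floor((29 + 26)/9) = 6.
  m_5 = 9*6 - 26 = 28, d_5 = (847 - 28^2)/9 = 63/9 = 7, a_5 = floor((29 + 28)/7) = 8.
  m_6 = 7*8 - 28 = 28, d_6 = (847 - 28^2)/7 = 63/7 = 9, a_6 = floor((29 + 28)/9) = 6.
  m_7 = 9*6 - 28 = 26, d_7 = (847 - 26^2)/9 = 171/9 = 19, a_7 = floor((29 + 26)/19) = 2.
  m_8 = 19*2 - 26 = 12, d_8 = (847 - 12^2)/19 = 703/19 = 37, a_8 = floor((29 + 12)/37) = 1.
  m_9 = 37*1 - 12 = 25, d_9 = (847 - 25^2)/37 = 222/37 = 6, a_9 = floor((29 + 25)/6) = 9.
  m_10 = 6*9 - 25 = 29, d_10 = (847 - 29^2)/6 = 6/6 = 1, a_10 = floor((29 + 29)/1) = 58.
  m_11 = 1*58 - 29 = 29, d_11 = (847 - 29^2)/1 = 6/1 = 6: (m_11, d_11) = (m_1, d_1) = (29, 6), so from here the quotients repeat a_1, ..., a_10; the period length is 10.
Hence the expansion of sqrt(847) is a_0 = 29 followed by the repeating block 9, 1, 2, 6, 8, 6, 2, 1, 9, 58 (period 10).

[29; (9, 1, 2, 6, 8, 6, 2, 1, 9, 58)]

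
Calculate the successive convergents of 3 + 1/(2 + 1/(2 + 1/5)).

Using the convergent recurrence p_i = a_i*p_{i-1} + p_{i-2}, q_i = a_i*q_{i-1} + q_{i-2} with p_{-2}=0, p_{-1}=1, q_{-2}=1, q_{-1}=0:
  i=0: a_0=3, p_0 = 3*1 + 0 = 3, q_0 = 3*0 + 1 = 1.
  i=1: a_1=2, p_1 = 2*3 + 1 = 7, q_1 = 2*1 + 0 = 2.
  i=2: a_2=2, p_2 = 2*7 + 3 = 17, q_2 = 2*2 + 1 = 5.
  i=3: a_3=5, p_3 = 5*17 + 7 = 92, q_3 = 5*5 + 2 = 27.

3/1, 7/2, 17/5, 92/27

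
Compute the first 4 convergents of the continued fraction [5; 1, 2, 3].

Using the convergent recurrence p_i = a_i*p_{i-1} + p_{i-2}, q_i = a_i*q_{i-1} + q_{i-2} with p_{-2}=0, p_{-1}=1, q_{-2}=1, q_{-1}=0:
  i=0: a_0=5, p_0 = 5*1 + 0 = 5, q_0 = 5*0 + 1 = 1.
  i=1: a_1=1, p_1 = 1*5 + 1 = 6, q_1 = 1*1 + 0 = 1.
  i=2: a_2=2, p_2 = 2*6 + 5 = 17, q_2 = 2*1 + 1 = 3.
  i=3: a_3=3, p_3 = 3*17 + 6 = 57, q_3 = 3*3 + 1 = 10.

5/1, 6/1, 17/3, 57/10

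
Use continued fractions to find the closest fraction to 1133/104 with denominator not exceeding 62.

Expand x = 1133/104 as a continued fraction with the Euclidean algorithm:
  1133 = 10*104 + 93, so a_0 = 10.
  104 = 1*93 + 11, so a_1 = 1.
  93 = 8*11 + 5, so a_2 = 8.
  11 = 2*5 + 1, so a_3 = 2.
  5 = 5*1 + 0, so a_4 = 5.
so x = [10; 1, 8, 2, 5].
Convergents (p_i = a_i*p_{i-1} + p_{i-2}, q_i = a_i*q_{i-1} + q_{i-2} with p_{-2}=0, p_{-1}=1, q_{-2}=1, q_{-1}=0), until the denominator exceeds 62:
  i=0: a_0=10, p_0 = 10*1 + 0 = 10, q_0 = 10*0 + 1 = 1.
  i=1: a_1=1, p_1 = 1*10 + 1 = 11, q_1 = 1*1 + 0 = 1.
  i=2: a_2=8, p_2 = 8*11 + 10 = 98, q_2 = 8*1 + 1 = 9.
  i=3: a_3=2, p_3 = 2*98 + 11 = 207, q_3 = 2*9 + 1 = 19.
  i=4: a_4=5, p_4 = 5*207 + 98 = 1133, q_4 = 5*19 + 9 = 104.
q_4 = 104 > 62, so the last convergent with denominator <= 62 is p_3/q_3 = 207/19.
The closest fraction with denominator <= 62 is either p_3/q_3 or the intermediate fraction (k*p_3 + p_2)/(k*q_3 + q_2) with the largest k >= 1 whose denominator stays <= 62; these approach x as k grows, and every other convergent or intermediate fraction in range is farther away.
Largest k: floor((62 - q_2)/q_3) = floor((62 - 9)/19) = 2.
That gives (2*207 + 98)/(2*19 + 9) = 512/47.
Compare the errors: |x - 207/19| = |1133*19 - 207*104|/(104*19) = 1/1976, and |x - 512/47| = |1133*47 - 512*104|/(104*47) = 3/4888.
Cross-multiplying, 1*4888 = 4888 < 5928 = 3*1976, so 1/1976 is smaller: the convergent 207/19 is closer to x than 512/47.

207/19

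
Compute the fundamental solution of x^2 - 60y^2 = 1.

(x, y) = (31, 4)

First expand sqrt(60) as a continued fraction. With x_i = (sqrt(60) + m_i)/d_i and (m_0, d_0) = (0, 1): a_0 = floor(sqrt(60)) = 7, since 7^2 = 49 <= 60 < 64 = 8^2.
Iterate m_{i+1} = d_i*a_i - m_i, d_{i+1} = (60 - m_{i+1}^2)/d_i, a_{i+1} = floor((a_0 + m_{i+1})/d_{i+1}):
  m_1 = 1*7 - 0 = 7, d_1 = (60 - 7^2)/1 = 11/1 = 11, a_1 = floor((7 + 7)/11) = 1.
  m_2 = 11*1 - 7 = 4, d_2 = (60 - 4^2)/11 = 44/11 = 4, a_2 = floor((7 + 4)/4) = 2.
  m_3 = 4*2 - 4 = 4, d_3 = (60 - 4^2)/4 = 44/4 = 11, a_3 = floor((7 + 4)/11) = 1.
  m_4 = 11*1 - 4 = 7, d_4 = (60 - 7^2)/11 = 11/11 = 1, a_4 = floor((7 + 7)/1) = 14.
  m_5 = 1*14 - 7 = 7, d_5 = (60 - 7^2)/1 = 11/1 = 11: (m_5, d_5) = (m_1, d_1) = (7, 11), so from here the quotients repeat a_1, ..., a_4; the period length is 4.
So sqrt(60) = [7; (1, 2, 1, 14)] with period length k = 4.
k is even, so the fundamental solution of x^2 - 60y^2 = 1 is (p_{k-1}, q_{k-1}) = (p_3, q_3); compute convergents through index 3.
Convergents (p_i = a_i*p_{i-1} + p_{i-2}, q_i = a_i*q_{i-1} + q_{i-2} with p_{-2}=0, p_{-1}=1, q_{-2}=1, q_{-1}=0):
  i=0: a_0=7, p_0 = 7*1 + 0 = 7, q_0 = 7*0 + 1 = 1.
  i=1: a_1=1, p_1 = 1*7 + 1 = 8, q_1 = 1*1 + 0 = 1.
  i=2: a_2=2, p_2 = 2*8 + 7 = 23, q_2 = 2*1 + 1 = 3.
  i=3: a_3=1, p_3 = 1*23 + 8 = 31, q_3 = 1*3 + 1 = 4.
Check: 31^2 - 60*4^2 = 961 - 960 = 1, so (x, y) = (31, 4) solves the equation, and by the theorem it is the least positive solution.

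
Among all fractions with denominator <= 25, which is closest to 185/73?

38/15

Expand x = 185/73 as a continued fraction with the Euclidean algorithm:
  185 = 2*73 + 39, so a_0 = 2.
  73 = 1*39 + 34, so a_1 = 1.
  39 = 1*34 + 5, so a_2 = 1.
  34 = 6*5 + 4, so a_3 = 6.
  5 = 1*4 + 1, so a_4 = 1.
  4 = 4*1 + 0, so a_5 = 4.
so x = [2; 1, 1, 6, 1, 4].
Convergents (p_i = a_i*p_{i-1} + p_{i-2}, q_i = a_i*q_{i-1} + q_{i-2} with p_{-2}=0, p_{-1}=1, q_{-2}=1, q_{-1}=0), until the denominator exceeds 25:
  i=0: a_0=2, p_0 = 2*1 + 0 = 2, q_0 = 2*0 + 1 = 1.
  i=1: a_1=1, p_1 = 1*2 + 1 = 3, q_1 = 1*1 + 0 = 1.
  i=2: a_2=1, p_2 = 1*3 + 2 = 5, q_2 = 1*1 + 1 = 2.
  i=3: a_3=6, p_3 = 6*5 + 3 = 33, q_3 = 6*2 + 1 = 13.
  i=4: a_4=1, p_4 = 1*33 + 5 = 38, q_4 = 1*13 + 2 = 15.
  i=5: a_5=4, p_5 = 4*38 + 33 = 185, q_5 = 4*15 + 13 = 73.
q_5 = 73 > 25, so the last convergent with denominator <= 25 is p_4/q_4 = 38/15.
The closest fraction with denominator <= 25 is either p_4/q_4 or the intermediate fraction (k*p_4 + p_3)/(k*q_4 + q_3) with the largest k >= 1 whose denominator stays <= 25; these approach x as k grows, and every other convergent or intermediate fraction in range is farther away.
Largest k: floor((25 - q_3)/q_4) = floor((25 - 13)/15) = 0.
Since k = 0, no intermediate fraction beyond p_4/q_4 has denominator <= 25, so the convergent 38/15 is the closest (its error is |185*15 - 38*73|/(73*15) = 1/1095).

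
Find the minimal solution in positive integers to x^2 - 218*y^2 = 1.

(x, y) = (126003, 8534)

First expand sqrt(218) as a continued fraction. With x_i = (sqrt(218) + m_i)/d_i and (m_0, d_0) = (0, 1): a_0 = floor(sqrt(218)) = 14, since 14^2 = 196 <= 218 < 225 = 15^2.
Iterate m_{i+1} = d_i*a_i - m_i, d_{i+1} = (218 - m_{i+1}^2)/d_i, a_{i+1} = floor((a_0 + m_{i+1})/d_{i+1}):
  m_1 = 1*14 - 0 = 14, d_1 = (218 - 14^2)/1 = 22/1 = 22, a_1 = floor((14 + 14)/22) = 1.
  m_2 = 22*1 - 14 = 8, d_2 = (218 - 8^2)/22 = 154/22 = 7, a_2 = floor((14 + 8)/7) = 3.
  m_3 = 7*3 - 8 = 13, d_3 = (218 - 13^2)/7 = 49/7 = 7, a_3 = floor((14 + 13)/7) = 3.
  m_4 = 7*3 - 13 = 8, d_4 = (218 - 8^2)/7 = 154/7 = 22, a_4 = floor((14 + 8)/22) = 1.
  m_5 = 22*1 - 8 = 14, d_5 = (218 - 14^2)/22 = 22/22 = 1, a_5 = floor((14 + 14)/1) = 28.
  m_6 = 1*28 - 14 = 14, d_6 = (218 - 14^2)/1 = 22/1 = 22: (m_6, d_6) = (m_1, d_1) = (14, 22), so from here the quotients repeat a_1, ..., a_5; the period length is 5.
So sqrt(218) = [14; (1, 3, 3, 1, 28)] with period length k = 5.
k is odd, so (p_{k-1}, q_{k-1}) only solves x^2 - 218y^2 = -1 and the fundamental solution of x^2 - 218y^2 = 1 is (p_{2k-1}, q_{2k-1}) = (p_9, q_9); compute convergents through index 9, running through the period twice.
Convergents (p_i = a_i*p_{i-1} + p_{i-2}, q_i = a_i*q_{i-1} + q_{i-2} with p_{-2}=0, p_{-1}=1, q_{-2}=1, q_{-1}=0):
  i=0: a_0=14, p_0 = 14*1 + 0 = 14, q_0 = 14*0 + 1 = 1.
  i=1: a_1=1, p_1 = 1*14 + 1 = 15, q_1 = 1*1 + 0 = 1.
  i=2: a_2=3, p_2 = 3*15 + 14 = 59, q_2 = 3*1 + 1 = 4.
  i=3: a_3=3, p_3 = 3*59 + 15 = 192, q_3 = 3*4 + 1 = 13.
  i=4: a_4=1, p_4 = 1*192 + 59 = 251, q_4 = 1*13 + 4 = 17.
  i=5: a_5=28, p_5 = 28*251 + 192 = 7220, q_5 = 28*17 + 13 = 489.
  i=6: a_6=1, p_6 = 1*7220 + 251 = 7471, q_6 = 1*489 + 17 = 506.
  i=7: a_7=3, p_7 = 3*7471 + 7220 = 29633, q_7 = 3*506 + 489 = 2007.
  i=8: a_8=3, p_8 = 3*29633 + 7471 = 96370, q_8 = 3*2007 + 506 = 6527.
  i=9: a_9=1, p_9 = 1*96370 + 29633 = 126003, q_9 = 1*6527 + 2007 = 8534.
Indeed p_4^2 - 218*q_4^2 = 63001 - 63002 = -1, not +1.
Check: 126003^2 - 218*8534^2 = 15876756009 - 15876756008 = 1, so (x, y) = (126003, 8534) solves the equation, and by the theorem it is the least positive solution.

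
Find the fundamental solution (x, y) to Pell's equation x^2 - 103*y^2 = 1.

(x, y) = (227528, 22419)

First expand sqrt(103) as a continued fraction. With x_i = (sqrt(103) + m_i)/d_i and (m_0, d_0) = (0, 1): a_0 = floor(sqrt(103)) = 10, since 10^2 = 100 <= 103 < 121 = 11^2.
Iterate m_{i+1} = d_i*a_i - m_i, d_{i+1} = (103 - m_{i+1}^2)/d_i, a_{i+1} = floor((a_0 + m_{i+1})/d_{i+1}):
  m_1 = 1*10 - 0 = 10, d_1 = (103 - 10^2)/1 = 3/1 = 3, a_1 = floor((10 + 10)/3) = 6.
  m_2 = 3*6 - 10 = 8, d_2 = (103 - 8^2)/3 = 39/3 = 13, a_2 = floor((10 + 8)/13) = 1.
  m_3 = 13*1 - 8 = 5, d_3 = (103 - 5^2)/13 = 78/13 = 6, a_3 = floor((10 + 5)/6) = 2.
  m_4 = 6*2 - 5 = 7, d_4 = (103 - 7^2)/6 = 54/6 = 9, a_4 = floor((10 + 7)/9) = 1.
  m_5 = 9*1 - 7 = 2, d_5 = (103 - 2^2)/9 = 99/9 = 11, a_5 = floor((10 + 2)/11) = 1.
  m_6 = 11*1 - 2 = 9, d_6 = (103 - 9^2)/11 = 22/11 = 2, a_6 = floor((10 + 9)/2) = 9.
  m_7 = 2*9 - 9 = 9, d_7 = (103 - 9^2)/2 = 22/2 = 11, a_7 = floor((10 + 9)/11) = 1.
  m_8 = 11*1 - 9 = 2, d_8 = (103 - 2^2)/11 = 99/11 = 9, a_8 = floor((10 + 2)/9) = 1.
  m_9 = 9*1 - 2 = 7, d_9 = (103 - 7^2)/9 = 54/9 = 6, a_9 = floor((10 + 7)/6) = 2.
  m_10 = 6*2 - 7 = 5, d_10 = (103 - 5^2)/6 = 78/6 = 13, a_10 = floor((10 + 5)/13) = 1.
  m_11 = 13*1 - 5 = 8, d_11 = (103 - 8^2)/13 = 39/13 = 3, a_11 = floor((10 + 8)/3) = 6.
  m_12 = 3*6 - 8 = 10, d_12 = (103 - 10^2)/3 = 3/3 = 1, a_12 = floor((10 + 10)/1) = 20.
  m_13 = 1*20 - 10 = 10, d_13 = (103 - 10^2)/1 = 3/1 = 3: (m_13, d_13) = (m_1, d_1) = (10, 3), so from here the quotients repeat a_1, ..., a_12; the period length is 12.
So sqrt(103) = [10; (6, 1, 2, 1, 1, 9, 1, 1, 2, 1, 6, 20)] with period length k = 12.
k is even, so the fundamental solution of x^2 - 103y^2 = 1 is (p_{k-1}, q_{k-1}) = (p_11, q_11); compute convergents through index 11.
Convergents (p_i = a_i*p_{i-1} + p_{i-2}, q_i = a_i*q_{i-1} + q_{i-2} with p_{-2}=0, p_{-1}=1, q_{-2}=1, q_{-1}=0):
  i=0: a_0=10, p_0 = 10*1 + 0 = 10, q_0 = 10*0 + 1 = 1.
  i=1: a_1=6, p_1 = 6*10 + 1 = 61, q_1 = 6*1 + 0 = 6.
  i=2: a_2=1, p_2 = 1*61 + 10 = 71, q_2 = 1*6 + 1 = 7.
  i=3: a_3=2, p_3 = 2*71 + 61 = 203, q_3 = 2*7 + 6 = 20.
  i=4: a_4=1, p_4 = 1*203 + 71 = 274, q_4 = 1*20 + 7 = 27.
  i=5: a_5=1, p_5 = 1*274 + 203 = 477, q_5 = 1*27 + 20 = 47.
  i=6: a_6=9, p_6 = 9*477 + 274 = 4567, q_6 = 9*47 + 27 = 450.
  i=7: a_7=1, p_7 = 1*4567 + 477 = 5044, q_7 = 1*450 + 47 = 497.
  i=8: a_8=1, p_8 = 1*5044 + 4567 = 9611, q_8 = 1*497 + 450 = 947.
  i=9: a_9=2, p_9 = 2*9611 + 5044 = 24266, q_9 = 2*947 + 497 = 2391.
  i=10: a_10=1, p_10 = 1*24266 + 9611 = 33877, q_10 = 1*2391 + 947 = 3338.
  i=11: a_11=6, p_11 = 6*33877 + 24266 = 227528, q_11 = 6*3338 + 2391 = 22419.
Check: 227528^2 - 103*22419^2 = 51768990784 - 51768990783 = 1, so (x, y) = (227528, 22419) solves the equation, and by the theorem it is the least positive solution.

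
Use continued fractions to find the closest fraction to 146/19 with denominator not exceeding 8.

23/3

Expand x = 146/19 as a continued fraction with the Euclidean algorithm:
  146 = 7*19 + 13, so a_0 = 7.
  19 = 1*13 + 6, so a_1 = 1.
  13 = 2*6 + 1, so a_2 = 2.
  6 = 6*1 + 0, so a_3 = 6.
so x = [7; 1, 2, 6].
Convergents (p_i = a_i*p_{i-1} + p_{i-2}, q_i = a_i*q_{i-1} + q_{i-2} with p_{-2}=0, p_{-1}=1, q_{-2}=1, q_{-1}=0), until the denominator exceeds 8:
  i=0: a_0=7, p_0 = 7*1 + 0 = 7, q_0 = 7*0 + 1 = 1.
  i=1: a_1=1, p_1 = 1*7 + 1 = 8, q_1 = 1*1 + 0 = 1.
  i=2: a_2=2, p_2 = 2*8 + 7 = 23, q_2 = 2*1 + 1 = 3.
  i=3: a_3=6, p_3 = 6*23 + 8 = 146, q_3 = 6*3 + 1 = 19.
q_3 = 19 > 8, so the last convergent with denominator <= 8 is p_2/q_2 = 23/3.
The closest fraction with denominator <= 8 is either p_2/q_2 or the intermediate fraction (k*p_2 + p_1)/(k*q_2 + q_1) with the largest k >= 1 whose denominator stays <= 8; these approach x as k grows, and every other convergent or intermediate fraction in range is farther away.
Largest k: floor((8 - q_1)/q_2) = floor((8 - 1)/3) = 2.
That gives (2*23 + 8)/(2*3 + 1) = 54/7.
Compare the errors: |x - 23/3| = |146*3 - 23*19|/(19*3) = 1/57, and |x - 54/7| = |146*7 - 54*19|/(19*7) = 4/133.
Cross-multiplying, 1*133 = 133 < 228 = 4*57, so 1/57 is smaller: the convergent 23/3 is closer to x than 54/7.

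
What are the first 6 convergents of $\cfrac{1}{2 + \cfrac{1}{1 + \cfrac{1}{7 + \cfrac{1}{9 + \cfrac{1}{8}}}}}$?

0/1, 1/2, 1/3, 8/23, 73/210, 592/1703

Using the convergent recurrence p_i = a_i*p_{i-1} + p_{i-2}, q_i = a_i*q_{i-1} + q_{i-2} with p_{-2}=0, p_{-1}=1, q_{-2}=1, q_{-1}=0:
  i=0: a_0=0, p_0 = 0*1 + 0 = 0, q_0 = 0*0 + 1 = 1.
  i=1: a_1=2, p_1 = 2*0 + 1 = 1, q_1 = 2*1 + 0 = 2.
  i=2: a_2=1, p_2 = 1*1 + 0 = 1, q_2 = 1*2 + 1 = 3.
  i=3: a_3=7, p_3 = 7*1 + 1 = 8, q_3 = 7*3 + 2 = 23.
  i=4: a_4=9, p_4 = 9*8 + 1 = 73, q_4 = 9*23 + 3 = 210.
  i=5: a_5=8, p_5 = 8*73 + 8 = 592, q_5 = 8*210 + 23 = 1703.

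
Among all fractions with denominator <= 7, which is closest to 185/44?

21/5

Expand x = 185/44 as a continued fraction with the Euclidean algorithm:
  185 = 4*44 + 9, so a_0 = 4.
  44 = 4*9 + 8, so a_1 = 4.
  9 = 1*8 + 1, so a_2 = 1.
  8 = 8*1 + 0, so a_3 = 8.
so x = [4; 4, 1, 8].
Convergents (p_i = a_i*p_{i-1} + p_{i-2}, q_i = a_i*q_{i-1} + q_{i-2} with p_{-2}=0, p_{-1}=1, q_{-2}=1, q_{-1}=0), until the denominator exceeds 7:
  i=0: a_0=4, p_0 = 4*1 + 0 = 4, q_0 = 4*0 + 1 = 1.
  i=1: a_1=4, p_1 = 4*4 + 1 = 17, q_1 = 4*1 + 0 = 4.
  i=2: a_2=1, p_2 = 1*17 + 4 = 21, q_2 = 1*4 + 1 = 5.
  i=3: a_3=8, p_3 = 8*21 + 17 = 185, q_3 = 8*5 + 4 = 44.
q_3 = 44 > 7, so the last convergent with denominator <= 7 is p_2/q_2 = 21/5.
The closest fraction with denominator <= 7 is either p_2/q_2 or the intermediate fraction (k*p_2 + p_1)/(k*q_2 + q_1) with the largest k >= 1 whose denominator stays <= 7; these approach x as k grows, and every other convergent or intermediate fraction in range is farther away.
Largest k: floor((7 - q_1)/q_2) = floor((7 - 4)/5) = 0.
Since k = 0, no intermediate fraction beyond p_2/q_2 has denominator <= 7, so the convergent 21/5 is the closest (its error is |185*5 - 21*44|/(44*5) = 1/220).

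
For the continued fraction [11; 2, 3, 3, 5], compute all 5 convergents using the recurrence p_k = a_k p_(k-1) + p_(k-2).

11/1, 23/2, 80/7, 263/23, 1395/122

Using the convergent recurrence p_i = a_i*p_{i-1} + p_{i-2}, q_i = a_i*q_{i-1} + q_{i-2} with p_{-2}=0, p_{-1}=1, q_{-2}=1, q_{-1}=0:
  i=0: a_0=11, p_0 = 11*1 + 0 = 11, q_0 = 11*0 + 1 = 1.
  i=1: a_1=2, p_1 = 2*11 + 1 = 23, q_1 = 2*1 + 0 = 2.
  i=2: a_2=3, p_2 = 3*23 + 11 = 80, q_2 = 3*2 + 1 = 7.
  i=3: a_3=3, p_3 = 3*80 + 23 = 263, q_3 = 3*7 + 2 = 23.
  i=4: a_4=5, p_4 = 5*263 + 80 = 1395, q_4 = 5*23 + 7 = 122.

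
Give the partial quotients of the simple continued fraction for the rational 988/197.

Run the Euclidean algorithm on 988 and 197; the successive quotients are the partial quotients a_0, a_1, ... (each step inverts the fractional part left over by the previous one):
  988 = 5*197 + 3, so a_0 = 5.
  197 = 65*3 + 2, so a_1 = 65.
  3 = 1*2 + 1, so a_2 = 1.
  2 = 2*1 + 0, so a_3 = 2.
The remainder reaches 0 after 4 divisions, so the expansion has 4 partial quotients, read off in order.

[5; 65, 1, 2]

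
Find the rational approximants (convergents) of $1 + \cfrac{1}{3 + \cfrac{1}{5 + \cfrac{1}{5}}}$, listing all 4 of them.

Using the convergent recurrence p_i = a_i*p_{i-1} + p_{i-2}, q_i = a_i*q_{i-1} + q_{i-2} with p_{-2}=0, p_{-1}=1, q_{-2}=1, q_{-1}=0:
  i=0: a_0=1, p_0 = 1*1 + 0 = 1, q_0 = 1*0 + 1 = 1.
  i=1: a_1=3, p_1 = 3*1 + 1 = 4, q_1 = 3*1 + 0 = 3.
  i=2: a_2=5, p_2 = 5*4 + 1 = 21, q_2 = 5*3 + 1 = 16.
  i=3: a_3=5, p_3 = 5*21 + 4 = 109, q_3 = 5*16 + 3 = 83.

1/1, 4/3, 21/16, 109/83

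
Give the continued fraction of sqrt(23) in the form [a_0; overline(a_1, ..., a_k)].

[4; overline(1, 3, 1, 8)]

Write x_i = (sqrt(23) + m_i)/d_i with (m_0, d_0) = (0, 1). a_0 = floor(sqrt(23)) = 4, since 4^2 = 16 <= 23 < 25 = 5^2.
Iterate m_{i+1} = d_i*a_i - m_i, d_{i+1} = (23 - m_{i+1}^2)/d_i, a_{i+1} = floor((a_0 + m_{i+1})/d_{i+1}):
  m_1 = 1*4 - 0 = 4, d_1 = (23 - 4^2)/1 = 7/1 = 7, a_1 = floor((4 + 4)/7) = 1.
  m_2 = 7*1 - 4 = 3, d_2 = (23 - 3^2)/7 = 14/7 = 2, a_2 = floor((4 + 3)/2) = 3.
  m_3 = 2*3 - 3 = 3, d_3 = (23 - 3^2)/2 = 14/2 = 7, a_3 = floor((4 + 3)/7) = 1.
  m_4 = 7*1 - 3 = 4, d_4 = (23 - 4^2)/7 = 7/7 = 1, a_4 = floor((4 + 4)/1) = 8.
  m_5 = 1*8 - 4 = 4, d_5 = (23 - 4^2)/1 = 7/1 = 7: (m_5, d_5) = (m_1, d_1) = (4, 7), so from here the quotients repeat a_1, ..., a_4; the period length is 4.
Hence the expansion of sqrt(23) is a_0 = 4 followed by the repeating block 1, 3, 1, 8 (period 4).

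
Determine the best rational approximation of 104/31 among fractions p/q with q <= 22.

57/17

Expand x = 104/31 as a continued fraction with the Euclidean algorithm:
  104 = 3*31 + 11, so a_0 = 3.
  31 = 2*11 + 9, so a_1 = 2.
  11 = 1*9 + 2, so a_2 = 1.
  9 = 4*2 + 1, so a_3 = 4.
  2 = 2*1 + 0, so a_4 = 2.
so x = [3; 2, 1, 4, 2].
Convergents (p_i = a_i*p_{i-1} + p_{i-2}, q_i = a_i*q_{i-1} + q_{i-2} with p_{-2}=0, p_{-1}=1, q_{-2}=1, q_{-1}=0), until the denominator exceeds 22:
  i=0: a_0=3, p_0 = 3*1 + 0 = 3, q_0 = 3*0 + 1 = 1.
  i=1: a_1=2, p_1 = 2*3 + 1 = 7, q_1 = 2*1 + 0 = 2.
  i=2: a_2=1, p_2 = 1*7 + 3 = 10, q_2 = 1*2 + 1 = 3.
  i=3: a_3=4, p_3 = 4*10 + 7 = 47, q_3 = 4*3 + 2 = 14.
  i=4: a_4=2, p_4 = 2*47 + 10 = 104, q_4 = 2*14 + 3 = 31.
q_4 = 31 > 22, so the last convergent with denominator <= 22 is p_3/q_3 = 47/14.
The closest fraction with denominator <= 22 is either p_3/q_3 or the intermediate fraction (k*p_3 + p_2)/(k*q_3 + q_2) with the largest k >= 1 whose denominator stays <= 22; these approach x as k grows, and every other convergent or intermediate fraction in range is farther away.
Largest k: floor((22 - q_2)/q_3) = floor((22 - 3)/14) = 1.
That gives (1*47 + 10)/(1*14 + 3) = 57/17.
Compare the errors: |x - 47/14| = |104*14 - 47*31|/(31*14) = 1/434, and |x - 57/17| = |104*17 - 57*31|/(31*17) = 1/527.
Cross-multiplying, 1*434 = 434 < 527 = 1*527, so 1/527 is smaller: the intermediate fraction 57/17 is closer to x than 47/14.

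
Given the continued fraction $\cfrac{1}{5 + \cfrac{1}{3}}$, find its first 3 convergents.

Using the convergent recurrence p_i = a_i*p_{i-1} + p_{i-2}, q_i = a_i*q_{i-1} + q_{i-2} with p_{-2}=0, p_{-1}=1, q_{-2}=1, q_{-1}=0:
  i=0: a_0=0, p_0 = 0*1 + 0 = 0, q_0 = 0*0 + 1 = 1.
  i=1: a_1=5, p_1 = 5*0 + 1 = 1, q_1 = 5*1 + 0 = 5.
  i=2: a_2=3, p_2 = 3*1 + 0 = 3, q_2 = 3*5 + 1 = 16.

0/1, 1/5, 3/16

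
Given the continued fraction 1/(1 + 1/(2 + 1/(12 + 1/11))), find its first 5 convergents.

Using the convergent recurrence p_i = a_i*p_{i-1} + p_{i-2}, q_i = a_i*q_{i-1} + q_{i-2} with p_{-2}=0, p_{-1}=1, q_{-2}=1, q_{-1}=0:
  i=0: a_0=0, p_0 = 0*1 + 0 = 0, q_0 = 0*0 + 1 = 1.
  i=1: a_1=1, p_1 = 1*0 + 1 = 1, q_1 = 1*1 + 0 = 1.
  i=2: a_2=2, p_2 = 2*1 + 0 = 2, q_2 = 2*1 + 1 = 3.
  i=3: a_3=12, p_3 = 12*2 + 1 = 25, q_3 = 12*3 + 1 = 37.
  i=4: a_4=11, p_4 = 11*25 + 2 = 277, q_4 = 11*37 + 3 = 410.

0/1, 1/1, 2/3, 25/37, 277/410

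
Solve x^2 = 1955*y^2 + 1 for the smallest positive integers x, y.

(x, y) = (2874, 65)

First expand sqrt(1955) as a continued fraction. With x_i = (sqrt(1955) + m_i)/d_i and (m_0, d_0) = (0, 1): a_0 = floor(sqrt(1955)) = 44, since 44^2 = 1936 <= 1955 < 2025 = 45^2.
Iterate m_{i+1} = d_i*a_i - m_i, d_{i+1} = (1955 - m_{i+1}^2)/d_i, a_{i+1} = floor((a_0 + m_{i+1})/d_{i+1}):
  m_1 = 1*44 - 0 = 44, d_1 = (1955 - 44^2)/1 = 19/1 = 19, a_1 = floor((44 + 44)/19) = 4.
  m_2 = 19*4 - 44 = 32, d_2 = (1955 - 32^2)/19 = 931/19 = 49, a_2 = floor((44 + 32)/49) = 1.
  m_3 = 49*1 - 32 = 17, d_3 = (1955 - 17^2)/49 = 1666/49 = 34, a_3 = floor((44 + 17)/34) = 1.
  m_4 = 34*1 - 17 = 17, d_4 = (1955 - 17^2)/34 = 1666/34 = 49, a_4 = floor((44 + 17)/49) = 1.
  m_5 = 49*1 - 17 = 32, d_5 = (1955 - 32^2)/49 = 931/49 = 19, a_5 = floor((44 + 32)/19) = 4.
  m_6 = 19*4 - 32 = 44, d_6 = (1955 - 44^2)/19 = 19/19 = 1, a_6 = floor((44 + 44)/1) = 88.
  m_7 = 1*88 - 44 = 44, d_7 = (1955 - 44^2)/1 = 19/1 = 19: (m_7, d_7) = (m_1, d_1) = (44, 19), so from here the quotients repeat a_1, ..., a_6; the period length is 6.
So sqrt(1955) = [44; (4, 1, 1, 1, 4, 88)] with period length k = 6.
k is even, so the fundamental solution of x^2 - 1955y^2 = 1 is (p_{k-1}, q_{k-1}) = (p_5, q_5); compute convergents through index 5.
Convergents (p_i = a_i*p_{i-1} + p_{i-2}, q_i = a_i*q_{i-1} + q_{i-2} with p_{-2}=0, p_{-1}=1, q_{-2}=1, q_{-1}=0):
  i=0: a_0=44, p_0 = 44*1 + 0 = 44, q_0 = 44*0 + 1 = 1.
  i=1: a_1=4, p_1 = 4*44 + 1 = 177, q_1 = 4*1 + 0 = 4.
  i=2: a_2=1, p_2 = 1*177 + 44 = 221, q_2 = 1*4 + 1 = 5.
  i=3: a_3=1, p_3 = 1*221 + 177 = 398, q_3 = 1*5 + 4 = 9.
  i=4: a_4=1, p_4 = 1*398 + 221 = 619, q_4 = 1*9 + 5 = 14.
  i=5: a_5=4, p_5 = 4*619 + 398 = 2874, q_5 = 4*14 + 9 = 65.
Check: 2874^2 - 1955*65^2 = 8259876 - 8259875 = 1, so (x, y) = (2874, 65) solves the equation, and by the theorem it is the least positive solution.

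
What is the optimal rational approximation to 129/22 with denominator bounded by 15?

88/15

Expand x = 129/22 as a continued fraction with the Euclidean algorithm:
  129 = 5*22 + 19, so a_0 = 5.
  22 = 1*19 + 3, so a_1 = 1.
  19 = 6*3 + 1, so a_2 = 6.
  3 = 3*1 + 0, so a_3 = 3.
so x = [5; 1, 6, 3].
Convergents (p_i = a_i*p_{i-1} + p_{i-2}, q_i = a_i*q_{i-1} + q_{i-2} with p_{-2}=0, p_{-1}=1, q_{-2}=1, q_{-1}=0), until the denominator exceeds 15:
  i=0: a_0=5, p_0 = 5*1 + 0 = 5, q_0 = 5*0 + 1 = 1.
  i=1: a_1=1, p_1 = 1*5 + 1 = 6, q_1 = 1*1 + 0 = 1.
  i=2: a_2=6, p_2 = 6*6 + 5 = 41, q_2 = 6*1 + 1 = 7.
  i=3: a_3=3, p_3 = 3*41 + 6 = 129, q_3 = 3*7 + 1 = 22.
q_3 = 22 > 15, so the last convergent with denominator <= 15 is p_2/q_2 = 41/7.
The closest fraction with denominator <= 15 is either p_2/q_2 or the intermediate fraction (k*p_2 + p_1)/(k*q_2 + q_1) with the largest k >= 1 whose denominator stays <= 15; these approach x as k grows, and every other convergent or intermediate fraction in range is farther away.
Largest k: floor((15 - q_1)/q_2) = floor((15 - 1)/7) = 2.
That gives (2*41 + 6)/(2*7 + 1) = 88/15.
Compare the errors: |x - 41/7| = |129*7 - 41*22|/(22*7) = 1/154, and |x - 88/15| = |129*15 - 88*22|/(22*15) = 1/330.
Cross-multiplying, 1*154 = 154 < 330 = 1*330, so 1/330 is smaller: the intermediate fraction 88/15 is closer to x than 41/7.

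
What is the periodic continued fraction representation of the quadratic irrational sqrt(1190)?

[34; (2, 68)]

Write x_i = (sqrt(1190) + m_i)/d_i with (m_0, d_0) = (0, 1). a_0 = floor(sqrt(1190)) = 34, since 34^2 = 1156 <= 1190 < 1225 = 35^2.
Iterate m_{i+1} = d_i*a_i - m_i, d_{i+1} = (1190 - m_{i+1}^2)/d_i, a_{i+1} = floor((a_0 + m_{i+1})/d_{i+1}):
  m_1 = 1*34 - 0 = 34, d_1 = (1190 - 34^2)/1 = 34/1 = 34, a_1 = floor((34 + 34)/34) = 2.
  m_2 = 34*2 - 34 = 34, d_2 = (1190 - 34^2)/34 = 34/34 = 1, a_2 = floor((34 + 34)/1) = 68.
  m_3 = 1*68 - 34 = 34, d_3 = (1190 - 34^2)/1 = 34/1 = 34: (m_3, d_3) = (m_1, d_1) = (34, 34), so from here the quotients repeat a_1, a_2; the period length is 2.
Hence the expansion of sqrt(1190) is a_0 = 34 followed by the repeating block 2, 68 (period 2).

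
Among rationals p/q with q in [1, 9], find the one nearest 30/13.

16/7

Expand x = 30/13 as a continued fraction with the Euclidean algorithm:
  30 = 2*13 + 4, so a_0 = 2.
  13 = 3*4 + 1, so a_1 = 3.
  4 = 4*1 + 0, so a_2 = 4.
so x = [2; 3, 4].
Convergents (p_i = a_i*p_{i-1} + p_{i-2}, q_i = a_i*q_{i-1} + q_{i-2} with p_{-2}=0, p_{-1}=1, q_{-2}=1, q_{-1}=0), until the denominator exceeds 9:
  i=0: a_0=2, p_0 = 2*1 + 0 = 2, q_0 = 2*0 + 1 = 1.
  i=1: a_1=3, p_1 = 3*2 + 1 = 7, q_1 = 3*1 + 0 = 3.
  i=2: a_2=4, p_2 = 4*7 + 2 = 30, q_2 = 4*3 + 1 = 13.
q_2 = 13 > 9, so the last convergent with denominator <= 9 is p_1/q_1 = 7/3.
The closest fraction with denominator <= 9 is either p_1/q_1 or the intermediate fraction (k*p_1 + p_0)/(k*q_1 + q_0) with the largest k >= 1 whose denominator stays <= 9; these approach x as k grows, and every other convergent or intermediate fraction in range is farther away.
Largest k: floor((9 - q_0)/q_1) = floor((9 - 1)/3) = 2.
That gives (2*7 + 2)/(2*3 + 1) = 16/7.
Compare the errors: |x - 7/3| = |30*3 - 7*13|/(13*3) = 1/39, and |x - 16/7| = |30*7 - 16*13|/(13*7) = 2/91.
Cross-multiplying, 2*39 = 78 < 91 = 1*91, so 2/91 is smaller: the intermediate fraction 16/7 is closer to x than 7/3.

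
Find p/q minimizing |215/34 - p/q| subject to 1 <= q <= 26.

Expand x = 215/34 as a continued fraction with the Euclidean algorithm:
  215 = 6*34 + 11, so a_0 = 6.
  34 = 3*11 + 1, so a_1 = 3.
  11 = 11*1 + 0, so a_2 = 11.
so x = [6; 3, 11].
Convergents (p_i = a_i*p_{i-1} + p_{i-2}, q_i = a_i*q_{i-1} + q_{i-2} with p_{-2}=0, p_{-1}=1, q_{-2}=1, q_{-1}=0), until the denominator exceeds 26:
  i=0: a_0=6, p_0 = 6*1 + 0 = 6, q_0 = 6*0 + 1 = 1.
  i=1: a_1=3, p_1 = 3*6 + 1 = 19, q_1 = 3*1 + 0 = 3.
  i=2: a_2=11, p_2 = 11*19 + 6 = 215, q_2 = 11*3 + 1 = 34.
q_2 = 34 > 26, so the last convergent with denominator <= 26 is p_1/q_1 = 19/3.
The closest fraction with denominator <= 26 is either p_1/q_1 or the intermediate fraction (k*p_1 + p_0)/(k*q_1 + q_0) with the largest k >= 1 whose denominator stays <= 26; these approach x as k grows, and every other convergent or intermediate fraction in range is farther away.
Largest k: floor((26 - q_0)/q_1) = floor((26 - 1)/3) = 8.
That gives (8*19 + 6)/(8*3 + 1) = 158/25.
Compare the errors: |x - 19/3| = |215*3 - 19*34|/(34*3) = 1/102, and |x - 158/25| = |215*25 - 158*34|/(34*25) = 3/850.
Cross-multiplying, 3*102 = 306 < 850 = 1*850, so 3/850 is smaller: the intermediate fraction 158/25 is closer to x than 19/3.

158/25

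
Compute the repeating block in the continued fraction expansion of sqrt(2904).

Write x_i = (sqrt(2904) + m_i)/d_i with (m_0, d_0) = (0, 1). a_0 = floor(sqrt(2904)) = 53, since 53^2 = 2809 <= 2904 < 2916 = 54^2.
Iterate m_{i+1} = d_i*a_i - m_i, d_{i+1} = (2904 - m_{i+1}^2)/d_i, a_{i+1} = floor((a_0 + m_{i+1})/d_{i+1}):
  m_1 = 1*53 - 0 = 53, d_1 = (2904 - 53^2)/1 = 95/1 = 95, a_1 = floor((53 + 53)/95) = 1.
  m_2 = 95*1 - 53 = 42, d_2 = (2904 - 42^2)/95 = 1140/95 = 12, a_2 = floor((53 + 42)/12) = 7.
  m_3 = 12*7 - 42 = 42, d_3 = (2904 - 42^2)/12 = 1140/12 = 95, a_3 = floor((53 + 42)/95) = 1.
  m_4 = 95*1 - 42 = 53, d_4 = (2904 - 53^2)/95 = 95/95 = 1, a_4 = floor((53 + 53)/1) = 106.
  m_5 = 1*106 - 53 = 53, d_5 = (2904 - 53^2)/1 = 95/1 = 95: (m_5, d_5) = (m_1, d_1) = (53, 95), so from here the quotients repeat a_1, ..., a_4; the period length is 4.
Hence the expansion of sqrt(2904) is a_0 = 53 followed by the repeating block 1, 7, 1, 106 (period 4).

[53; (1, 7, 1, 106)]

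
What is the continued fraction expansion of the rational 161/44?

[3; 1, 1, 1, 14]

Run the Euclidean algorithm on 161 and 44; the successive quotients are the partial quotients a_0, a_1, ... (each step inverts the fractional part left over by the previous one):
  161 = 3*44 + 29, so a_0 = 3.
  44 = 1*29 + 15, so a_1 = 1.
  29 = 1*15 + 14, so a_2 = 1.
  15 = 1*14 + 1, so a_3 = 1.
  14 = 14*1 + 0, so a_4 = 14.
The remainder reaches 0 after 5 divisions, so the expansion has 5 partial quotients, read off in order.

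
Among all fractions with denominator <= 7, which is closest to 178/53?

Expand x = 178/53 as a continued fraction with the Euclidean algorithm:
  178 = 3*53 + 19, so a_0 = 3.
  53 = 2*19 + 15, so a_1 = 2.
  19 = 1*15 + 4, so a_2 = 1.
  15 = 3*4 + 3, so a_3 = 3.
  4 = 1*3 + 1, so a_4 = 1.
  3 = 3*1 + 0, so a_5 = 3.
so x = [3; 2, 1, 3, 1, 3].
Convergents (p_i = a_i*p_{i-1} + p_{i-2}, q_i = a_i*q_{i-1} + q_{i-2} with p_{-2}=0, p_{-1}=1, q_{-2}=1, q_{-1}=0), until the denominator exceeds 7:
  i=0: a_0=3, p_0 = 3*1 + 0 = 3, q_0 = 3*0 + 1 = 1.
  i=1: a_1=2, p_1 = 2*3 + 1 = 7, q_1 = 2*1 + 0 = 2.
  i=2: a_2=1, p_2 = 1*7 + 3 = 10, q_2 = 1*2 + 1 = 3.
  i=3: a_3=3, p_3 = 3*10 + 7 = 37, q_3 = 3*3 + 2 = 11.
q_3 = 11 > 7, so the last convergent with denominator <= 7 is p_2/q_2 = 10/3.
The closest fraction with denominator <= 7 is either p_2/q_2 or the intermediate fraction (k*p_2 + p_1)/(k*q_2 + q_1) with the largest k >= 1 whose denominator stays <= 7; these approach x as k grows, and every other convergent or intermediate fraction in range is farther away.
Largest k: floor((7 - q_1)/q_2) = floor((7 - 2)/3) = 1.
That gives (1*10 + 7)/(1*3 + 2) = 17/5.
Compare the errors: |x - 10/3| = |178*3 - 10*53|/(53*3) = 4/159, and |x - 17/5| = |178*5 - 17*53|/(53*5) = 11/265.
Cross-multiplying, 4*265 = 1060 < 1749 = 11*159, so 4/159 is smaller: the convergent 10/3 is closer to x than 17/5.

10/3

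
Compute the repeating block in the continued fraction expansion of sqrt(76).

Write x_i = (sqrt(76) + m_i)/d_i with (m_0, d_0) = (0, 1). a_0 = floor(sqrt(76)) = 8, since 8^2 = 64 <= 76 < 81 = 9^2.
Iterate m_{i+1} = d_i*a_i - m_i, d_{i+1} = (76 - m_{i+1}^2)/d_i, a_{i+1} = floor((a_0 + m_{i+1})/d_{i+1}):
  m_1 = 1*8 - 0 = 8, d_1 = (76 - 8^2)/1 = 12/1 = 12, a_1 = floor((8 + 8)/12) = 1.
  m_2 = 12*1 - 8 = 4, d_2 = (76 - 4^2)/12 = 60/12 = 5, a_2 = floor((8 + 4)/5) = 2.
  m_3 = 5*2 - 4 = 6, d_3 = (76 - 6^2)/5 = 40/5 = 8, a_3 = floor((8 + 6)/8) = 1.
  m_4 = 8*1 - 6 = 2, d_4 = (76 - 2^2)/8 = 72/8 = 9, a_4 = floor((8 + 2)/9) = 1.
  m_5 = 9*1 - 2 = 7, d_5 = (76 - 7^2)/9 = 27/9 = 3, a_5 = floor((8 + 7)/3) = 5.
  m_6 = 3*5 - 7 = 8, d_6 = (76 - 8^2)/3 = 12/3 = 4, a_6 = floor((8 + 8)/4) = 4.
  m_7 = 4*4 - 8 = 8, d_7 = (76 - 8^2)/4 = 12/4 = 3, a_7 = floor((8 + 8)/3) = 5.
  m_8 = 3*5 - 8 = 7, d_8 = (76 - 7^2)/3 = 27/3 = 9, a_8 = floor((8 + 7)/9) = 1.
  m_9 = 9*1 - 7 = 2, d_9 = (76 - 2^2)/9 = 72/9 = 8, a_9 = floor((8 + 2)/8) = 1.
  m_10 = 8*1 - 2 = 6, d_10 = (76 - 6^2)/8 = 40/8 = 5, a_10 = floor((8 + 6)/5) = 2.
  m_11 = 5*2 - 6 = 4, d_11 = (76 - 4^2)/5 = 60/5 = 12, a_11 = floor((8 + 4)/12) = 1.
  m_12 = 12*1 - 4 = 8, d_12 = (76 - 8^2)/12 = 12/12 = 1, a_12 = floor((8 + 8)/1) = 16.
  m_13 = 1*16 - 8 = 8, d_13 = (76 - 8^2)/1 = 12/1 = 12: (m_13, d_13) = (m_1, d_1) = (8, 12), so from here the quotients repeat a_1, ..., a_12; the period length is 12.
Hence the expansion of sqrt(76) is a_0 = 8 followed by the repeating block 1, 2, 1, 1, 5, 4, 5, 1, 1, 2, 1, 16 (period 12).

[8; (1, 2, 1, 1, 5, 4, 5, 1, 1, 2, 1, 16)]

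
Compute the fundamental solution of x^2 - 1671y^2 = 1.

(x, y) = (9558676, 233835)

First expand sqrt(1671) as a continued fraction. With x_i = (sqrt(1671) + m_i)/d_i and (m_0, d_0) = (0, 1): a_0 = floor(sqrt(1671)) = 40, since 40^2 = 1600 <= 1671 < 1681 = 41^2.
Iterate m_{i+1} = d_i*a_i - m_i, d_{i+1} = (1671 - m_{i+1}^2)/d_i, a_{i+1} = floor((a_0 + m_{i+1})/d_{i+1}):
  m_1 = 1*40 - 0 = 40, d_1 = (1671 - 40^2)/1 = 71/1 = 71, a_1 = floor((40 + 40)/71) = 1.
  m_2 = 71*1 - 40 = 31, d_2 = (1671 - 31^2)/71 = 710/71 = 10, a_2 = floor((40 + 31)/10) = 7.
  m_3 = 10*7 - 31 = 39, d_3 = (1671 - 39^2)/10 = 150/10 = 15, a_3 = floor((40 + 39)/15) = 5.
  m_4 = 15*5 - 39 = 36, d_4 = (1671 - 36^2)/15 = 375/15 = 25, a_4 = floor((40 + 36)/25) = 3.
  m_5 = 25*3 - 36 = 39, d_5 = (1671 - 39^2)/25 = 150/25 = 6, a_5 = floor((40 + 39)/6) = 13.
  m_6 = 6*13 - 39 = 39, d_6 = (1671 - 39^2)/6 = 150/6 = 25, a_6 = floor((40 + 39)/25) = 3.
  m_7 = 25*3 - 39 = 36, d_7 = (1671 - 36^2)/25 = 375/25 = 15, a_7 = floor((40 + 36)/15) = 5.
  m_8 = 15*5 - 36 = 39, d_8 = (1671 - 39^2)/15 = 150/15 = 10, a_8 = floor((40 + 39)/10) = 7.
  m_9 = 10*7 - 39 = 31, d_9 = (1671 - 31^2)/10 = 710/10 = 71, a_9 = floor((40 + 31)/71) = 1.
  m_10 = 71*1 - 31 = 40, d_10 = (1671 - 40^2)/71 = 71/71 = 1, a_10 = floor((40 + 40)/1) = 80.
  m_11 = 1*80 - 40 = 40, d_11 = (1671 - 40^2)/1 = 71/1 = 71: (m_11, d_11) = (m_1, d_1) = (40, 71), so from here the quotients repeat a_1, ..., a_10; the period length is 10.
So sqrt(1671) = [40; (1, 7, 5, 3, 13, 3, 5, 7, 1, 80)] with period length k = 10.
k is even, so the fundamental solution of x^2 - 1671y^2 = 1 is (p_{k-1}, q_{k-1}) = (p_9, q_9); compute convergents through index 9.
Convergents (p_i = a_i*p_{i-1} + p_{i-2}, q_i = a_i*q_{i-1} + q_{i-2} with p_{-2}=0, p_{-1}=1, q_{-2}=1, q_{-1}=0):
  i=0: a_0=40, p_0 = 40*1 + 0 = 40, q_0 = 40*0 + 1 = 1.
  i=1: a_1=1, p_1 = 1*40 + 1 = 41, q_1 = 1*1 + 0 = 1.
  i=2: a_2=7, p_2 = 7*41 + 40 = 327, q_2 = 7*1 + 1 = 8.
  i=3: a_3=5, p_3 = 5*327 + 41 = 1676, q_3 = 5*8 + 1 = 41.
  i=4: a_4=3, p_4 = 3*1676 + 327 = 5355, q_4 = 3*41 + 8 = 131.
  i=5: a_5=13, p_5 = 13*5355 + 1676 = 71291, q_5 = 13*131 + 41 = 1744.
  i=6: a_6=3, p_6 = 3*71291 + 5355 = 219228, q_6 = 3*1744 + 131 = 5363.
  i=7: a_7=5, p_7 = 5*219228 + 71291 = 1167431, q_7 = 5*5363 + 1744 = 28559.
  i=8: a_8=7, p_8 = 7*1167431 + 219228 = 8391245, q_8 = 7*28559 + 5363 = 205276.
  i=9: a_9=1, p_9 = 1*8391245 + 1167431 = 9558676, q_9 = 1*205276 + 28559 = 233835.
Check: 9558676^2 - 1671*233835^2 = 91368286872976 - 91368286872975 = 1, so (x, y) = (9558676, 233835) solves the equation, and by the theorem it is the least positive solution.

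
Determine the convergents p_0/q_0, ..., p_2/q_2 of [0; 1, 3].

0/1, 1/1, 3/4

Using the convergent recurrence p_i = a_i*p_{i-1} + p_{i-2}, q_i = a_i*q_{i-1} + q_{i-2} with p_{-2}=0, p_{-1}=1, q_{-2}=1, q_{-1}=0:
  i=0: a_0=0, p_0 = 0*1 + 0 = 0, q_0 = 0*0 + 1 = 1.
  i=1: a_1=1, p_1 = 1*0 + 1 = 1, q_1 = 1*1 + 0 = 1.
  i=2: a_2=3, p_2 = 3*1 + 0 = 3, q_2 = 3*1 + 1 = 4.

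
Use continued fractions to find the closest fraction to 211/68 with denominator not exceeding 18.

Expand x = 211/68 as a continued fraction with the Euclidean algorithm:
  211 = 3*68 + 7, so a_0 = 3.
  68 = 9*7 + 5, so a_1 = 9.
  7 = 1*5 + 2, so a_2 = 1.
  5 = 2*2 + 1, so a_3 = 2.
  2 = 2*1 + 0, so a_4 = 2.
so x = [3; 9, 1, 2, 2].
Convergents (p_i = a_i*p_{i-1} + p_{i-2}, q_i = a_i*q_{i-1} + q_{i-2} with p_{-2}=0, p_{-1}=1, q_{-2}=1, q_{-1}=0), until the denominator exceeds 18:
  i=0: a_0=3, p_0 = 3*1 + 0 = 3, q_0 = 3*0 + 1 = 1.
  i=1: a_1=9, p_1 = 9*3 + 1 = 28, q_1 = 9*1 + 0 = 9.
  i=2: a_2=1, p_2 = 1*28 + 3 = 31, q_2 = 1*9 + 1 = 10.
  i=3: a_3=2, p_3 = 2*31 + 28 = 90, q_3 = 2*10 + 9 = 29.
q_3 = 29 > 18, so the last convergent with denominator <= 18 is p_2/q_2 = 31/10.
The closest fraction with denominator <= 18 is either p_2/q_2 or the intermediate fraction (k*p_2 + p_1)/(k*q_2 + q_1) with the largest k >= 1 whose denominator stays <= 18; these approach x as k grows, and every other convergent or intermediate fraction in range is farther away.
Largest k: floor((18 - q_1)/q_2) = floor((18 - 9)/10) = 0.
Since k = 0, no intermediate fraction beyond p_2/q_2 has denominator <= 18, so the convergent 31/10 is the closest (its error is |211*10 - 31*68|/(68*10) = 2/680).

31/10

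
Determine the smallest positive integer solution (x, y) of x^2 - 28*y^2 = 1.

(x, y) = (127, 24)

First expand sqrt(28) as a continued fraction. With x_i = (sqrt(28) + m_i)/d_i and (m_0, d_0) = (0, 1): a_0 = floor(sqrt(28)) = 5, since 5^2 = 25 <= 28 < 36 = 6^2.
Iterate m_{i+1} = d_i*a_i - m_i, d_{i+1} = (28 - m_{i+1}^2)/d_i, a_{i+1} = floor((a_0 + m_{i+1})/d_{i+1}):
  m_1 = 1*5 - 0 = 5, d_1 = (28 - 5^2)/1 = 3/1 = 3, a_1 = floor((5 + 5)/3) = 3.
  m_2 = 3*3 - 5 = 4, d_2 = (28 - 4^2)/3 = 12/3 = 4, a_2 = floor((5 + 4)/4) = 2.
  m_3 = 4*2 - 4 = 4, d_3 = (28 - 4^2)/4 = 12/4 = 3, a_3 = floor((5 + 4)/3) = 3.
  m_4 = 3*3 - 4 = 5, d_4 = (28 - 5^2)/3 = 3/3 = 1, a_4 = floor((5 + 5)/1) = 10.
  m_5 = 1*10 - 5 = 5, d_5 = (28 - 5^2)/1 = 3/1 = 3: (m_5, d_5) = (m_1, d_1) = (5, 3), so from here the quotients repeat a_1, ..., a_4; the period length is 4.
So sqrt(28) = [5; (3, 2, 3, 10)] with period length k = 4.
k is even, so the fundamental solution of x^2 - 28y^2 = 1 is (p_{k-1}, q_{k-1}) = (p_3, q_3); compute convergents through index 3.
Convergents (p_i = a_i*p_{i-1} + p_{i-2}, q_i = a_i*q_{i-1} + q_{i-2} with p_{-2}=0, p_{-1}=1, q_{-2}=1, q_{-1}=0):
  i=0: a_0=5, p_0 = 5*1 + 0 = 5, q_0 = 5*0 + 1 = 1.
  i=1: a_1=3, p_1 = 3*5 + 1 = 16, q_1 = 3*1 + 0 = 3.
  i=2: a_2=2, p_2 = 2*16 + 5 = 37, q_2 = 2*3 + 1 = 7.
  i=3: a_3=3, p_3 = 3*37 + 16 = 127, q_3 = 3*7 + 3 = 24.
Check: 127^2 - 28*24^2 = 16129 - 16128 = 1, so (x, y) = (127, 24) solves the equation, and by the theorem it is the least positive solution.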